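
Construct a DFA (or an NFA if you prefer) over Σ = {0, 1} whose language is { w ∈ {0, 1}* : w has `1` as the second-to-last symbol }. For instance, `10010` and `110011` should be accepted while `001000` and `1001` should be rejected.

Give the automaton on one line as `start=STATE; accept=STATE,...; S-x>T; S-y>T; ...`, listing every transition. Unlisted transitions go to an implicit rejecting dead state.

A DFA must remember the last 2 symbols (since which symbol is second-to-last isn't known until the input ends). Use one state per possible window of the last ≤2 symbols; accept from those whose window starts with `1`.
7 states suffice.
        0   1  
>  s0   s1  s2 
   s1   s3  s4 
   s2   s5  s6 
   s3   s3  s4 
   s4   s5  s6 
 * s5   s3  s4 
 * s6   s5  s6 
(> = start, * = accepting)

start=s0; accept=s5,s6; s0-0>s1; s0-1>s2; s1-0>s3; s1-1>s4; s2-0>s5; s2-1>s6; s3-0>s3; s3-1>s4; s4-0>s5; s4-1>s6; s5-0>s3; s5-1>s4; s6-0>s5; s6-1>s6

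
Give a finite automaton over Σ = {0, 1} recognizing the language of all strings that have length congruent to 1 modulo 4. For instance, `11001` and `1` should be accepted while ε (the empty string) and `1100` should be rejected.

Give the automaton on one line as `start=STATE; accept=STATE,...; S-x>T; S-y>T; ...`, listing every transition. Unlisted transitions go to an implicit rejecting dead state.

start=S0; accept=S1; S0-0>S1; S0-1>S1; S1-0>S2; S1-1>S2; S2-0>S3; S2-1>S3; S3-0>S0; S3-1>S0

Only the length mod 4 matters, so use a 4-cycle: from any state, every input symbol moves to the next state, wrapping S3 back to S0. Mark S1 accepting.
With 4 states:
        0   1  
>  S0   S1  S1 
 * S1   S2  S2 
   S2   S3  S3 
   S3   S0  S0 
(> = start, * = accepting)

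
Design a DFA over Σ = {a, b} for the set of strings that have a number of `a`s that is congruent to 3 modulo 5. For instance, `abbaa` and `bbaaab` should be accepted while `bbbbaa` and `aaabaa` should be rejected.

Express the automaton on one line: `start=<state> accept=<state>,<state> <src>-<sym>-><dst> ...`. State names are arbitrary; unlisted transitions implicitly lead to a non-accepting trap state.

start=q0 accept=q3 q0-a->q1 q0-b->q0 q1-a->q2 q1-b->q1 q2-a->q3 q2-b->q2 q3-a->q4 q3-b->q3 q4-a->q0 q4-b->q4

Keep the running count of `a`s modulo 5: each `a` advances along the cycle q0 → q1 → q2 → q3 → q4 → q0 while other symbols loop. Accept at q3.
A 5-state machine:
        a   b  
>  q0   q1  q0 
   q1   q2  q1 
   q2   q3  q2 
 * q3   q4  q3 
   q4   q0  q4 
(> = start, * = accepting)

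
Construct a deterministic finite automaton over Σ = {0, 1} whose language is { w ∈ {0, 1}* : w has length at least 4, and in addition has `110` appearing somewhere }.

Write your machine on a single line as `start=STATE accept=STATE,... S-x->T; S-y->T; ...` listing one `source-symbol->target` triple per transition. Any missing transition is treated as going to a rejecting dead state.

start=q0; accept=q7; q0-0->q1; q0-1->q2; q1-0->q1; q1-1->q3; q2-0->q1; q2-1->q4; q3-0->q1; q3-1->q5; q4-0->q6; q4-1->q5; q5-0->q7; q5-1->q5; q6-0->q7; q6-1->q7; q7-0->q7; q7-1->q7

Build one automaton per condition and run them in lockstep. One (6 states) tracks the input length, saturating at 5; the other (4 states) tracks whether and how much of `110` has been seen. Each combined state is a pair, one component from each; accept when both components accept. Minimizing collapses redundant product states.
With 8 states:
        0   1  
>  q0   q1  q2 
   q1   q1  q3 
   q2   q1  q4 
   q3   q1  q5 
   q4   q6  q5 
   q5   q7  q5 
   q6   q7  q7 
 * q7   q7  q7 
(> = start, * = accepting)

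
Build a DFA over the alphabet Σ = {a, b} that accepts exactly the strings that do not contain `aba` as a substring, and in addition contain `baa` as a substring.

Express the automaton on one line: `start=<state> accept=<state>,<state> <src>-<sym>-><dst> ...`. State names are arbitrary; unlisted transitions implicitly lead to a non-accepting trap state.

start=s0 accept=s6,s9,s10 s0-a->s1 s0-b->s2 s1-a->s1 s1-b->s3 s2-a->s4 s2-b->s2 s3-a->s5 s3-b->s2 s4-a->s6 s4-b->s3 s5-a->s7 s5-b->s8 s6-a->s6 s6-b->s9 s7-a->s7 s7-b->s7 s8-a->s5 s8-b->s8 s9-a->s7 s9-b->s10 s10-a->s6 s10-b->s10

Handle the two conditions separately and then intersect. The first has 4 states tracking partial matches of the forbidden pattern `aba`; the second has 4 states tracking whether and how much of `baa` has been seen. A product state is a pair (one from each), accepting exactly when both do.
          a    b  
>  s0     s1   s2 
   s1     s1   s3 
   s2     s4   s2 
   s3     s5   s2 
   s4     s6   s3 
   s5     s7   s8 
 * s6     s6   s9 
   s7     s7   s7 
   s8     s5   s8 
 * s9     s7  s10 
 * s10    s6  s10 
(> = start, * = accepting)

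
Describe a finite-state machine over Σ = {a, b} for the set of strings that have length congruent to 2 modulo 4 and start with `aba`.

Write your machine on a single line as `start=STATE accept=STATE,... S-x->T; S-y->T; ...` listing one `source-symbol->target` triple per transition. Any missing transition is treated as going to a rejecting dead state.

Handle the two conditions separately and then intersect. One (4 states) tracks the input length modulo 4; the other (5 states) tracks whether the input so far still matches the prefix `aba`. Each combined state is a pair, one component from each; accept when both components accept.
With 11 states:
          a    b  
>  S0     S1   S2 
   S1     S3   S4 
   S2     S3   S3 
   S3     S5   S5 
   S4     S6   S5 
   S5     S7   S7 
   S6     S8   S8 
   S7     S2   S2 
   S8     S9   S9 
   S9    S10  S10 
 * S10    S6   S6 
(> = start, * = accepting)

start=S0; accept=S10; S0-a->S1; S0-b->S2; S1-a->S3; S1-b->S4; S2-a->S3; S2-b->S3; S3-a->S5; S3-b->S5; S4-a->S6; S4-b->S5; S5-a->S7; S5-b->S7; S6-a->S8; S6-b->S8; S7-a->S2; S7-b->S2; S8-a->S9; S8-b->S9; S9-a->S10; S9-b->S10; S10-a->S6; S10-b->S6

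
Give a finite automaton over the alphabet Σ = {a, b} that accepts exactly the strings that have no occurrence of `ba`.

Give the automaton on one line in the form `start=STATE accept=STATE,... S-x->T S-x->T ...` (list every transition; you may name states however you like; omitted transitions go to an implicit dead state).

start=s0 accept=s0,s1 s0-a->s0 s0-b->s1 s1-a->s2 s1-b->s1 s2-a->s2 s2-b->s2

This is the complement of 'contains `ba`'. Use the same substring-matching states — s0 through s2 holding how much of `ba` has just been matched — but flip the accepting set: everything except the trap s2 accepts.
3 states suffice.
        a   b  
>* s0   s0  s1 
 * s1   s2  s1 
   s2   s2  s2 
(> = start, * = accepting)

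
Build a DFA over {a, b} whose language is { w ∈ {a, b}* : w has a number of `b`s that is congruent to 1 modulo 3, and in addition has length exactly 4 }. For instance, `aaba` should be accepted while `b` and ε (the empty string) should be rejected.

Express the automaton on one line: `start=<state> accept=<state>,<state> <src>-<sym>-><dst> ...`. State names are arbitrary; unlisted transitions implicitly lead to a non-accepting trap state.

Handle the two conditions separately and then intersect. The first has 3 states tracking the count of `b`s modulo 3; the second has 6 states tracking the input length, saturating at 5. A product state is a pair (one from each), accepting exactly when both do.
A 15-state machine:
          a    b  
>  q0     q1   q2 
   q1     q3   q4 
   q2     q4   q5 
   q3     q6   q7 
   q4     q7   q8 
   q5     q8   q6 
   q6     q9  q10 
   q7    q10  q11 
   q8    q11   q9 
   q9    q12  q13 
 * q10   q13  q14 
   q11   q14  q12 
   q12   q12  q13 
   q13   q13  q14 
   q14   q14  q12 
(> = start, * = accepting)

start=q0 accept=q10 q0-a->q1 q0-b->q2 q1-a->q3 q1-b->q4 q2-a->q4 q2-b->q5 q3-a->q6 q3-b->q7 q4-a->q7 q4-b->q8 q5-a->q8 q5-b->q6 q6-a->q9 q6-b->q10 q7-a->q10 q7-b->q11 q8-a->q11 q8-b->q9 q9-a->q12 q9-b->q13 q10-a->q13 q10-b->q14 q11-a->q14 q11-b->q12 q12-a->q12 q12-b->q13 q13-a->q13 q13-b->q14 q14-a->q14 q14-b->q12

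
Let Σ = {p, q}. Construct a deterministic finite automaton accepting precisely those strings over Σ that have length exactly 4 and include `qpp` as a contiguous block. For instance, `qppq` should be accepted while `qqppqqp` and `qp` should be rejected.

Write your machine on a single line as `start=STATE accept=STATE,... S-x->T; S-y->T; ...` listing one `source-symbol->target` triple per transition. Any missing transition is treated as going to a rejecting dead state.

Build one automaton per condition and run them in lockstep. One (6 states) tracks the input length, saturating at 5; the other (4 states) tracks whether and how much of `qpp` has been seen. Each combined state is a pair, one component from each; accept when both components accept.
18 states suffice.
          p    q  
>  s0     s1   s2 
   s1     s3   s4 
   s2     s5   s4 
   s3     s6   s7 
   s4     s8   s7 
   s5     s9   s7 
   s6    s10  s11 
   s7    s12  s11 
   s8    s13  s11 
   s9    s13  s13 
   s10   s14  s15 
   s11   s16  s15 
   s12   s17  s15 
 * s13   s17  s17 
   s14   s14  s15 
   s15   s16  s15 
   s16   s17  s15 
   s17   s17  s17 
(> = start, * = accepting)

start=s0; accept=s13; s0-p->s1; s0-q->s2; s1-p->s3; s1-q->s4; s2-p->s5; s2-q->s4; s3-p->s6; s3-q->s7; s4-p->s8; s4-q->s7; s5-p->s9; s5-q->s7; s6-p->s10; s6-q->s11; s7-p->s12; s7-q->s11; s8-p->s13; s8-q->s11; s9-p->s13; s9-q->s13; s10-p->s14; s10-q->s15; s11-p->s16; s11-q->s15; s12-p->s17; s12-q->s15; s13-p->s17; s13-q->s17; s14-p->s14; s14-q->s15; s15-p->s16; s15-q->s15; s16-p->s17; s16-q->s15; s17-p->s17; s17-q->s17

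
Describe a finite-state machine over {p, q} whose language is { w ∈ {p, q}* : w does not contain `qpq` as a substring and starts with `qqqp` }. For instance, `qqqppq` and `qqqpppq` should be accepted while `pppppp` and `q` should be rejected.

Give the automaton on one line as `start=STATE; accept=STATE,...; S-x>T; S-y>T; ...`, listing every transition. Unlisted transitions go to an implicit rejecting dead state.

start=A; accept=I,J,L; A-p>B; A-q>C; B-p>B; B-q>D; C-p>E; C-q>F; D-p>E; D-q>D; E-p>B; E-q>G; F-p>E; F-q>H; G-p>G; G-q>G; H-p>I; H-q>D; I-p>J; I-q>K; J-p>J; J-q>L; K-p>K; K-q>K; L-p>I; L-q>L

Build one automaton per condition and run them in lockstep. The first has 4 states tracking partial matches of the forbidden pattern `qpq`; the second has 6 states tracking whether the input so far still matches the prefix `qqqp`. A product state is a pair (one from each), accepting exactly when both do.
12 states suffice.
       p  q 
>  A   B  C 
   B   B  D 
   C   E  F 
   D   E  D 
   E   B  G 
   F   E  H 
   G   G  G 
   H   I  D 
 * I   J  K 
 * J   J  L 
   K   K  K 
 * L   I  L 
(> = start, * = accepting)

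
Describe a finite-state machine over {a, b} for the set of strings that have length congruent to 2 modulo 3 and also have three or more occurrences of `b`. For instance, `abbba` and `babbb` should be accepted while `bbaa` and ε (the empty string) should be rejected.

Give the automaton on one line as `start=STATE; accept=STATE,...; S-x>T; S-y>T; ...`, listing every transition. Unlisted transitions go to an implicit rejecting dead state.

Run two small machines in parallel and take their product. One (3 states) tracks the input length modulo 3; the other (5 states) tracks the count of `b`s, saturating at 4. Each combined state is a pair, one component from each; accept when both components accept. Minimizing collapses redundant product states.
With 12 states:
          a    b  
>  q0     q1   q2 
   q1     q3   q4 
   q2     q4   q5 
   q3     q0   q6 
   q4     q6   q7 
   q5     q7   q8 
   q6     q2   q9 
   q7     q9  q10 
   q8    q10  q10 
   q9     q5  q11 
   q10   q11  q11 
 * q11    q8   q8 
(> = start, * = accepting)

start=q0; accept=q11; q0-a>q1; q0-b>q2; q1-a>q3; q1-b>q4; q2-a>q4; q2-b>q5; q3-a>q0; q3-b>q6; q4-a>q6; q4-b>q7; q5-a>q7; q5-b>q8; q6-a>q2; q6-b>q9; q7-a>q9; q7-b>q10; q8-a>q10; q8-b>q10; q9-a>q5; q9-b>q11; q10-a>q11; q10-b>q11; q11-a>q8; q11-b>q8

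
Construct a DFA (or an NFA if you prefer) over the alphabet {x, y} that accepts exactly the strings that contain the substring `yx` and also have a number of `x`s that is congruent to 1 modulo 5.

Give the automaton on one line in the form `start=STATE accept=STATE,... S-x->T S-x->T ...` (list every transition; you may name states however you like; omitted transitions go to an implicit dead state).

Run two small machines in parallel and take their product. The first has 3 states tracking whether and how much of `yx` has been seen; the second has 5 states tracking the count of `x`s modulo 5. A product state is a pair (one from each), accepting exactly when both do. Equivalent product states are then merged.
With 11 states:
          x    y  
>  q0     q1   q2 
   q1     q3   q4 
   q2     q5   q2 
   q3     q6   q7 
   q4     q7   q4 
 * q5     q7   q5 
   q6     q8   q9 
   q7     q9   q7 
   q8     q0  q10 
   q9    q10   q9 
   q10    q2  q10 
(> = start, * = accepting)

start=q0 accept=q5 q0-x->q1 q0-y->q2 q1-x->q3 q1-y->q4 q2-x->q5 q2-y->q2 q3-x->q6 q3-y->q7 q4-x->q7 q4-y->q4 q5-x->q7 q5-y->q5 q6-x->q8 q6-y->q9 q7-x->q9 q7-y->q7 q8-x->q0 q8-y->q10 q9-x->q10 q9-y->q9 q10-x->q2 q10-y->q10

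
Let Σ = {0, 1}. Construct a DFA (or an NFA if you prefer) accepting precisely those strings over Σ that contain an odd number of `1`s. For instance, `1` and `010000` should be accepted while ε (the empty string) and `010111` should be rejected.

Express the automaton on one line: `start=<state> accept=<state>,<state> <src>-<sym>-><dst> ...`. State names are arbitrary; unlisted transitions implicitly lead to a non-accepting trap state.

start=S0 accept=S1 S0-0->S0 S0-1->S1 S1-0->S1 S1-1->S0

The only thing that matters is how many `1`s have appeared, reduced mod 2. Use one state per residue: S0 for 0, …, S1 for 1. Reading `1` moves to the next residue; anything else stays put. S1 is accepting.
2 states suffice.
        0   1  
>  S0   S0  S1 
 * S1   S1  S0 
(> = start, * = accepting)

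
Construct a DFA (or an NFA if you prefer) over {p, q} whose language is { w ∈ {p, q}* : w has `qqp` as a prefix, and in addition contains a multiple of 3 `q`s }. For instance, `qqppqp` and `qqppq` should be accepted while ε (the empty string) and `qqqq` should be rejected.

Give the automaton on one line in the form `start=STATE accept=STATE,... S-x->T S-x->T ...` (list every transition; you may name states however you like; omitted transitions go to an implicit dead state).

Build one automaton per condition and run them in lockstep. One (5 states) tracks whether the input so far still matches the prefix `qqp`; the other (3 states) tracks the count of `q`s modulo 3. Each combined state is a pair, one component from each; accept when both components accept. Equivalent product states are then merged.
With 7 states:
       p  q 
>  A   B  C 
   B   B  B 
   C   B  D 
   D   E  B 
   E   E  F 
 * F   F  G 
   G   G  E 
(> = start, * = accepting)

start=A accept=F A-p->B A-q->C B-p->B B-q->B C-p->B C-q->D D-p->E D-q->B E-p->E E-q->F F-p->F F-q->G G-p->G G-q->E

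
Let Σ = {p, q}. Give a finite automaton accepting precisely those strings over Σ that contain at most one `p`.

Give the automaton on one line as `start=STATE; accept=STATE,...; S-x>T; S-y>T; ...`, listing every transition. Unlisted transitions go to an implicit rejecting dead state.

Only the number of `p`s matters, and only up to 2. Make a chain A → B → C advanced by each `p` (with C absorbing); every other symbol self-loops. The accepting set is {A, B}.
3 states suffice.
       p  q 
>* A   B  A 
 * B   C  B 
   C   C  C 
(> = start, * = accepting)

start=A; accept=A,B; A-p>B; A-q>A; B-p>C; B-q>B; C-p>C; C-q>C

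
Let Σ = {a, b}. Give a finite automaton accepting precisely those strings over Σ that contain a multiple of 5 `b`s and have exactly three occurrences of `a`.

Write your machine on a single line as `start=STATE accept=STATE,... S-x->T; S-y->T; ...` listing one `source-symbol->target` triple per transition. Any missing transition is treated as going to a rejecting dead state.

Build one automaton per condition and run them in lockstep. One (5 states) tracks the count of `b`s modulo 5; the other (5 states) tracks the count of `a`s, saturating at 4. Each combined state is a pair, one component from each; accept when both components accept. Minimizing collapses redundant product states.
          a    b  
>  s0     s1   s2 
   s1     s3   s4 
   s2     s4   s5 
   s3     s6   s7 
   s4     s7   s8 
   s5     s8   s9 
 * s6    s10  s11 
   s7    s11  s12 
   s8    s12  s13 
   s9    s13  s14 
   s10   s10  s10 
   s11   s10  s15 
   s12   s15  s16 
   s13   s16  s17 
   s14   s17   s0 
   s15   s10  s18 
   s16   s18  s19 
   s17   s19   s1 
   s18   s10  s20 
   s19   s20   s3 
   s20   s10   s6 
(> = start, * = accepting)

start=s0; accept=s6; s0-a->s1; s0-b->s2; s1-a->s3; s1-b->s4; s2-a->s4; s2-b->s5; s3-a->s6; s3-b->s7; s4-a->s7; s4-b->s8; s5-a->s8; s5-b->s9; s6-a->s10; s6-b->s11; s7-a->s11; s7-b->s12; s8-a->s12; s8-b->s13; s9-a->s13; s9-b->s14; s10-a->s10; s10-b->s10; s11-a->s10; s11-b->s15; s12-a->s15; s12-b->s16; s13-a->s16; s13-b->s17; s14-a->s17; s14-b->s0; s15-a->s10; s15-b->s18; s16-a->s18; s16-b->s19; s17-a->s19; s17-b->s1; s18-a->s10; s18-b->s20; s19-a->s20; s19-b->s3; s20-a->s10; s20-b->s6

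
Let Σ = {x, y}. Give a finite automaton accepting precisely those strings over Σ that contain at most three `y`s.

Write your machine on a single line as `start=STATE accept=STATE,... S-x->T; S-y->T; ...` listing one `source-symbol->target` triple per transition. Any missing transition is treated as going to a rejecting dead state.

start=q0; accept=q0,q1,q2,q3; q0-x->q0; q0-y->q1; q1-x->q1; q1-y->q2; q2-x->q2; q2-y->q3; q3-x->q3; q3-y->q4; q4-x->q4; q4-y->q4

Count `y`s, saturating at 4: states q0 through q3 mean 0 through 3 `y`s seen; q4 means more than 3. Each `y` increments (capped at q4); other symbols loop. Accept from {q0, q1, q2, q3}.
A 5-state machine:
        x   y  
>* q0   q0  q1 
 * q1   q1  q2 
 * q2   q2  q3 
 * q3   q3  q4 
   q4   q4  q4 
(> = start, * = accepting)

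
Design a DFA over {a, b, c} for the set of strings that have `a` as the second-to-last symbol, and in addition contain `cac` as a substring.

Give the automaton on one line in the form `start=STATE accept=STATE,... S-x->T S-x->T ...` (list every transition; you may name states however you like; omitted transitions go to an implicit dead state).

start=q0 accept=q3,q6 q0-a->q0 q0-b->q0 q0-c->q1 q1-a->q2 q1-b->q0 q1-c->q1 q2-a->q0 q2-b->q0 q2-c->q3 q3-a->q4 q3-b->q5 q3-c->q5 q4-a->q6 q4-b->q3 q4-c->q3 q5-a->q4 q5-b->q5 q5-c->q5 q6-a->q6 q6-b->q3 q6-c->q3

Run two small machines in parallel and take their product. The first has 13 states tracking the last 2 symbols read; the second has 4 states tracking whether and how much of `cac` has been seen. A product state is a pair (one from each), accepting exactly when both do. Equivalent product states are then merged.
With 7 states:
        a   b   c  
>  q0   q0  q0  q1 
   q1   q2  q0  q1 
   q2   q0  q0  q3 
 * q3   q4  q5  q5 
   q4   q6  q3  q3 
   q5   q4  q5  q5 
 * q6   q6  q3  q3 
(> = start, * = accepting)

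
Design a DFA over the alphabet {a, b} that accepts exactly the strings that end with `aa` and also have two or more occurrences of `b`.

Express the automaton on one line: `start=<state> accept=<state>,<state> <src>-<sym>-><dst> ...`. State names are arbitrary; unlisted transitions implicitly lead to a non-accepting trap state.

Handle the two conditions separately and then intersect. One (3 states) tracks how much of the suffix `aa` has currently been matched; the other (4 states) tracks the count of `b`s, saturating at 3. Each combined state is a pair, one component from each; accept when both components accept.
With 12 states:
          a    b  
>  s0     s1   s2 
   s1     s3   s2 
   s2     s4   s5 
   s3     s3   s2 
   s4     s6   s5 
   s5     s7   s8 
   s6     s6   s5 
   s7     s9   s8 
   s8    s10   s8 
 * s9     s9   s8 
   s10   s11   s8 
 * s11   s11   s8 
(> = start, * = accepting)

start=s0 accept=s9,s11 s0-a->s1 s0-b->s2 s1-a->s3 s1-b->s2 s2-a->s4 s2-b->s5 s3-a->s3 s3-b->s2 s4-a->s6 s4-b->s5 s5-a->s7 s5-b->s8 s6-a->s6 s6-b->s5 s7-a->s9 s7-b->s8 s8-a->s10 s8-b->s8 s9-a->s9 s9-b->s8 s10-a->s11 s10-b->s8 s11-a->s11 s11-b->s8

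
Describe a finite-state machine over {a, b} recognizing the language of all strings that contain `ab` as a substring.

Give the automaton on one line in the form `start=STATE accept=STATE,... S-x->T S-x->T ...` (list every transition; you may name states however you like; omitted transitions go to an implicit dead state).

Track how much of `ab` has been matched so far: state s0 is no progress, s2 is the absorbing accept state reached once `ab` has occurred. Intermediate states record partial matches; on a mismatch, fall back to the longest reusable overlap.
With 3 states:
        a   b  
>  s0   s1  s0 
   s1   s1  s2 
 * s2   s2  s2 
(> = start, * = accepting)

start=s0 accept=s2 s0-a->s1 s0-b->s0 s1-a->s1 s1-b->s2 s2-a->s2 s2-b->s2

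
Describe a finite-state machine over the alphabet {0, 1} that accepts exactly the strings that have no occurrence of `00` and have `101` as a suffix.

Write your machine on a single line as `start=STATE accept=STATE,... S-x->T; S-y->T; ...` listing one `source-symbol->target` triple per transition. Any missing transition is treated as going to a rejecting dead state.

Handle the two conditions separately and then intersect. The first has 3 states tracking partial matches of the forbidden pattern `00`; the second has 4 states tracking how much of the suffix `101` has currently been matched. A product state is a pair (one from each), accepting exactly when both do.
With 9 states:
        0   1  
>  s0   s1  s2 
   s1   s3  s2 
   s2   s4  s2 
   s3   s3  s5 
   s4   s3  s6 
   s5   s7  s5 
 * s6   s4  s2 
   s7   s3  s8 
   s8   s7  s5 
(> = start, * = accepting)

start=s0; accept=s6; s0-0->s1; s0-1->s2; s1-0->s3; s1-1->s2; s2-0->s4; s2-1->s2; s3-0->s3; s3-1->s5; s4-0->s3; s4-1->s6; s5-0->s7; s5-1->s5; s6-0->s4; s6-1->s2; s7-0->s3; s7-1->s8; s8-0->s7; s8-1->s5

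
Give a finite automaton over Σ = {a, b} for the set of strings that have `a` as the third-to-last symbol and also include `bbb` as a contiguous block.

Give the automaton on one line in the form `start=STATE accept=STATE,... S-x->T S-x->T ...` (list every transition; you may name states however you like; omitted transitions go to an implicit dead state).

Run two small machines in parallel and take their product. The first has 15 states tracking the last 3 symbols read; the second has 4 states tracking whether and how much of `bbb` has been seen. A product state is a pair (one from each), accepting exactly when both do. After merging equivalent states the machine shrinks.
With 11 states:
          a    b  
>  q0     q0   q1 
   q1     q0   q2 
   q2     q0   q3 
   q3     q4   q3 
   q4     q5   q6 
   q5     q7   q8 
   q6     q9  q10 
 * q7     q7   q8 
 * q8     q9  q10 
 * q9     q5   q6 
 * q10    q4   q3 
(> = start, * = accepting)

start=q0 accept=q7,q8,q9,q10 q0-a->q0 q0-b->q1 q1-a->q0 q1-b->q2 q2-a->q0 q2-b->q3 q3-a->q4 q3-b->q3 q4-a->q5 q4-b->q6 q5-a->q7 q5-b->q8 q6-a->q9 q6-b->q10 q7-a->q7 q7-b->q8 q8-a->q9 q8-b->q10 q9-a->q5 q9-b->q6 q10-a->q4 q10-b->q3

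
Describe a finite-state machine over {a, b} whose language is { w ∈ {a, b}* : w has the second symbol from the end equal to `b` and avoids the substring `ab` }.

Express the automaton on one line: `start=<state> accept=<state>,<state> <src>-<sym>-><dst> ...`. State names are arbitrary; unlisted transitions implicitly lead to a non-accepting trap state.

Handle the two conditions separately and then intersect. The first has 7 states tracking the last 2 symbols read; the second has 3 states tracking partial matches of the forbidden pattern `ab`. A product state is a pair (one from each), accepting exactly when both do. After merging equivalent states the machine shrinks.
        a   b  
>  q0   q1  q2 
   q1   q1  q1 
   q2   q3  q4 
 * q3   q1  q1 
 * q4   q3  q4 
(> = start, * = accepting)

start=q0 accept=q3,q4 q0-a->q1 q0-b->q2 q1-a->q1 q1-b->q1 q2-a->q3 q2-b->q4 q3-a->q1 q3-b->q1 q4-a->q3 q4-b->q4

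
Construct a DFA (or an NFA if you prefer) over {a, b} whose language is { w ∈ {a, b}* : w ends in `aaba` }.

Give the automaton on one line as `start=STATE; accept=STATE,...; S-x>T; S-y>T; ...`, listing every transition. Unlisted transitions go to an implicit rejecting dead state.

start=q0; accept=q4; q0-a>q1; q0-b>q0; q1-a>q2; q1-b>q0; q2-a>q2; q2-b>q3; q3-a>q4; q3-b>q0; q4-a>q2; q4-b>q0

Remember how much of `aaba` the current input suffix matches. State q0 means no match yet; q1 means the last symbol is `a`; q2 means the last 2 symbols are `aa`; q3 means the last 3 symbols are `aab`; q4 means the last 4 symbols are `aaba`. Only q4 accepts. On a mismatch, fall back to the longest proper suffix that is still a prefix of `aaba`.
A 5-state machine:
        a   b  
>  q0   q1  q0 
   q1   q2  q0 
   q2   q2  q3 
   q3   q4  q0 
 * q4   q2  q0 
(> = start, * = accepting)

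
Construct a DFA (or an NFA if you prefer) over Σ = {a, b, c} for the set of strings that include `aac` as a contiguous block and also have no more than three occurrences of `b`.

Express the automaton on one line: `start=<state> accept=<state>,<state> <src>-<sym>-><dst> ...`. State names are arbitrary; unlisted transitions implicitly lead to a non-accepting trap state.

Handle the two conditions separately and then intersect. The first has 4 states tracking whether and how much of `aac` has been seen; the second has 5 states tracking the count of `b`s, saturating at 4. A product state is a pair (one from each), accepting exactly when both do. Minimizing collapses redundant product states.
A 17-state machine:
          a    b    c  
>  s0     s1   s2   s0 
   s1     s3   s2   s0 
   s2     s4   s5   s2 
   s3     s3   s2   s6 
   s4     s7   s5   s2 
   s5     s8   s9   s5 
 * s6     s6  s10   s6 
   s7     s7   s5  s10 
   s8    s11   s9   s5 
   s9    s12  s13   s9 
 * s10   s10  s14  s10 
   s11   s11   s9  s14 
   s12   s15  s13   s9 
   s13   s13  s13  s13 
 * s14   s14  s16  s14 
   s15   s15  s13  s16 
 * s16   s16  s13  s16 
(> = start, * = accepting)

start=s0 accept=s6,s10,s14,s16 s0-a->s1 s0-b->s2 s0-c->s0 s1-a->s3 s1-b->s2 s1-c->s0 s2-a->s4 s2-b->s5 s2-c->s2 s3-a->s3 s3-b->s2 s3-c->s6 s4-a->s7 s4-b->s5 s4-c->s2 s5-a->s8 s5-b->s9 s5-c->s5 s6-a->s6 s6-b->s10 s6-c->s6 s7-a->s7 s7-b->s5 s7-c->s10 s8-a->s11 s8-b->s9 s8-c->s5 s9-a->s12 s9-b->s13 s9-c->s9 s10-a->s10 s10-b->s14 s10-c->s10 s11-a->s11 s11-b->s9 s11-c->s14 s12-a->s15 s12-b->s13 s12-c->s9 s13-a->s13 s13-b->s13 s13-c->s13 s14-a->s14 s14-b->s16 s14-c->s14 s15-a->s15 s15-b->s13 s15-c->s16 s16-a->s16 s16-b->s13 s16-c->s16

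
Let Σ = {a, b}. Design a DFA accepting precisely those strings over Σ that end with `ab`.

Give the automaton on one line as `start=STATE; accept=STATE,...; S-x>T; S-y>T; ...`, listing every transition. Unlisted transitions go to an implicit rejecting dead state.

start=q0; accept=q2; q0-a>q1; q0-b>q0; q1-a>q1; q1-b>q2; q2-a>q1; q2-b>q0

Let each state record the length of the longest suffix of the input read so far that is also a prefix of `ab`. q1 means the last symbol is `a`; q2 means the last 2 symbols are `ab`. Accept only at q2, where the string currently ends in `ab`.
3 states suffice.
        a   b  
>  q0   q1  q0 
   q1   q1  q2 
 * q2   q1  q0 
(> = start, * = accepting)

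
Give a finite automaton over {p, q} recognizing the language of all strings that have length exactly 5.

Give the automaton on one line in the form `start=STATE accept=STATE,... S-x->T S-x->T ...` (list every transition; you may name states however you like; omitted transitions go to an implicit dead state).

start=S0 accept=S5 S0-p->S1 S0-q->S1 S1-p->S2 S1-q->S2 S2-p->S3 S2-q->S3 S3-p->S4 S3-q->S4 S4-p->S5 S4-q->S5 S5-p->S6 S5-q->S6 S6-p->S6 S6-q->S6

Count input length up to 6: every symbol moves from S0 toward S6, which means 'more than 5' and absorbs. Accept from {S5}.
With 7 states:
        p   q  
>  S0   S1  S1 
   S1   S2  S2 
   S2   S3  S3 
   S3   S4  S4 
   S4   S5  S5 
 * S5   S6  S6 
   S6   S6  S6 
(> = start, * = accepting)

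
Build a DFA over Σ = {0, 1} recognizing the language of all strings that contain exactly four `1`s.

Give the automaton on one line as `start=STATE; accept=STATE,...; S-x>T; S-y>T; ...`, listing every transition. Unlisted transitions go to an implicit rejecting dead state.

Count `1`s, saturating at 5: states A through E mean 0 through 4 `1`s seen; F means more than 4. Each `1` increments (capped at F); other symbols loop. Accept from {E}.
A 6-state machine:
       0  1 
>  A   A  B 
   B   B  C 
   C   C  D 
   D   D  E 
 * E   E  F 
   F   F  F 
(> = start, * = accepting)

start=A; accept=E; A-0>A; A-1>B; B-0>B; B-1>C; C-0>C; C-1>D; D-0>D; D-1>E; E-0>E; E-1>F; F-0>F; F-1>F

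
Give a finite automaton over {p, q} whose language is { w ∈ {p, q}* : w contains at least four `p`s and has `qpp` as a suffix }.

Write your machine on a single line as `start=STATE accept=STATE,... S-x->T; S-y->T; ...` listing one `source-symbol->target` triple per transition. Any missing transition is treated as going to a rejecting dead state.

start=s0; accept=s5; s0-p->s1; s0-q->s0; s1-p->s2; s1-q->s1; s2-p->s2; s2-q->s3; s3-p->s4; s3-q->s3; s4-p->s5; s4-q->s3; s5-p->s2; s5-q->s3

Build one automaton per condition and run them in lockstep. One (6 states) tracks the count of `p`s, saturating at 5; the other (4 states) tracks how much of the suffix `qpp` has currently been matched. Each combined state is a pair, one component from each; accept when both components accept. After merging equivalent states the machine shrinks.
        p   q  
>  s0   s1  s0 
   s1   s2  s1 
   s2   s2  s3 
   s3   s4  s3 
   s4   s5  s3 
 * s5   s2  s3 
(> = start, * = accepting)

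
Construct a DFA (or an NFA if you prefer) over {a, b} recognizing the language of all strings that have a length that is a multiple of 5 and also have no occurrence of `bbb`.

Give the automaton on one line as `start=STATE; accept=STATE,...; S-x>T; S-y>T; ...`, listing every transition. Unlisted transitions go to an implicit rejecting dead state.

Run two small machines in parallel and take their product. The first has 5 states tracking the input length modulo 5; the second has 4 states tracking partial matches of the forbidden pattern `bbb`. A product state is a pair (one from each), accepting exactly when both do.
          a    b  
>* S0     S1   S2 
   S1     S3   S4 
   S2     S3   S5 
   S3     S6   S7 
   S4     S6   S8 
   S5     S6   S9 
   S6    S10  S11 
   S7    S10  S12 
   S8    S10  S13 
   S9    S13  S13 
   S10    S0  S14 
   S11    S0  S15 
   S12    S0  S16 
   S13   S16  S16 
 * S14    S1  S17 
 * S15    S1  S18 
   S16   S18  S18 
   S17    S3  S19 
   S18   S19  S19 
   S19    S9   S9 
(> = start, * = accepting)

start=S0; accept=S0,S14,S15; S0-a>S1; S0-b>S2; S1-a>S3; S1-b>S4; S2-a>S3; S2-b>S5; S3-a>S6; S3-b>S7; S4-a>S6; S4-b>S8; S5-a>S6; S5-b>S9; S6-a>S10; S6-b>S11; S7-a>S10; S7-b>S12; S8-a>S10; S8-b>S13; S9-a>S13; S9-b>S13; S10-a>S0; S10-b>S14; S11-a>S0; S11-b>S15; S12-a>S0; S12-b>S16; S13-a>S16; S13-b>S16; S14-a>S1; S14-b>S17; S15-a>S1; S15-b>S18; S16-a>S18; S16-b>S18; S17-a>S3; S17-b>S19; S18-a>S19; S18-b>S19; S19-a>S9; S19-b>S9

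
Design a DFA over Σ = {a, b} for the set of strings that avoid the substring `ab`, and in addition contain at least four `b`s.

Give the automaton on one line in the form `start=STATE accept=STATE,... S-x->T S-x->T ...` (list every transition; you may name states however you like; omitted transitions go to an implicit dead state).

start=q0 accept=q11,q13,q14,q16 q0-a->q1 q0-b->q2 q1-a->q1 q1-b->q3 q2-a->q4 q2-b->q5 q3-a->q3 q3-b->q6 q4-a->q4 q4-b->q6 q5-a->q7 q5-b->q8 q6-a->q6 q6-b->q9 q7-a->q7 q7-b->q9 q8-a->q10 q8-b->q11 q9-a->q9 q9-b->q12 q10-a->q10 q10-b->q12 q11-a->q13 q11-b->q14 q12-a->q12 q12-b->q15 q13-a->q13 q13-b->q15 q14-a->q16 q14-b->q14 q15-a->q15 q15-b->q15 q16-a->q16 q16-b->q15

Handle the two conditions separately and then intersect. The first has 3 states tracking partial matches of the forbidden pattern `ab`; the second has 6 states tracking the count of `b`s, saturating at 5. A product state is a pair (one from each), accepting exactly when both do.
With 17 states:
          a    b  
>  q0     q1   q2 
   q1     q1   q3 
   q2     q4   q5 
   q3     q3   q6 
   q4     q4   q6 
   q5     q7   q8 
   q6     q6   q9 
   q7     q7   q9 
   q8    q10  q11 
   q9     q9  q12 
   q10   q10  q12 
 * q11   q13  q14 
   q12   q12  q15 
 * q13   q13  q15 
 * q14   q16  q14 
   q15   q15  q15 
 * q16   q16  q15 
(> = start, * = accepting)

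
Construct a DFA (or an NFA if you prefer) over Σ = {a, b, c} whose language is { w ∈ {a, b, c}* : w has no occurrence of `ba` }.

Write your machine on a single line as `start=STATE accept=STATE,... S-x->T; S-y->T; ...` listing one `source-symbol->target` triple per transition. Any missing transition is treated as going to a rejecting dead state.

start=s0; accept=s0,s1; s0-a->s0; s0-b->s1; s0-c->s0; s1-a->s2; s1-b->s1; s1-c->s0; s2-a->s2; s2-b->s2; s2-c->s2

This is the complement of 'contains `ba`'. Use the same substring-matching states — s0 through s2 holding how much of `ba` has just been matched — but flip the accepting set: everything except the trap s2 accepts.
        a   b   c  
>* s0   s0  s1  s0 
 * s1   s2  s1  s0 
   s2   s2  s2  s2 
(> = start, * = accepting)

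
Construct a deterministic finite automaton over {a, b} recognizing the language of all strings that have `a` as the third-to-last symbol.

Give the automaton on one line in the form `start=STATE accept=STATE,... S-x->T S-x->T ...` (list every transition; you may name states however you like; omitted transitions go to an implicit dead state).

start=q0 accept=q7,q8,q9,q10 q0-a->q1 q0-b->q2 q1-a->q3 q1-b->q4 q2-a->q5 q2-b->q6 q3-a->q7 q3-b->q8 q4-a->q9 q4-b->q10 q5-a->q11 q5-b->q12 q6-a->q13 q6-b->q14 q7-a->q7 q7-b->q8 q8-a->q9 q8-b->q10 q9-a->q11 q9-b->q12 q10-a->q13 q10-b->q14 q11-a->q7 q11-b->q8 q12-a->q9 q12-b->q10 q13-a->q11 q13-b->q12 q14-a->q13 q14-b->q14

A DFA must remember the last 3 symbols (since which symbol is third-to-last isn't known until the input ends). Use one state per possible window of the last ≤3 symbols; accept from those whose window starts with `a`.
15 states suffice.
          a    b  
>  q0     q1   q2 
   q1     q3   q4 
   q2     q5   q6 
   q3     q7   q8 
   q4     q9  q10 
   q5    q11  q12 
   q6    q13  q14 
 * q7     q7   q8 
 * q8     q9  q10 
 * q9    q11  q12 
 * q10   q13  q14 
   q11    q7   q8 
   q12    q9  q10 
   q13   q11  q12 
   q14   q13  q14 
(> = start, * = accepting)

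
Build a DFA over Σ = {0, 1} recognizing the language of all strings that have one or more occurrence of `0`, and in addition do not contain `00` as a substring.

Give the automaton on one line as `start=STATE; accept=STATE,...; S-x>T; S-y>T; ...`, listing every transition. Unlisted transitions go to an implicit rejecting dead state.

Build one automaton per condition and run them in lockstep. One (3 states) tracks the count of `0`s, saturating at 2; the other (3 states) tracks partial matches of the forbidden pattern `00`. Each combined state is a pair, one component from each; accept when both components accept. After merging equivalent states the machine shrinks.
        0   1  
>  S0   S1  S0 
 * S1   S2  S3 
   S2   S2  S2 
 * S3   S1  S3 
(> = start, * = accepting)

start=S0; accept=S1,S3; S0-0>S1; S0-1>S0; S1-0>S2; S1-1>S3; S2-0>S2; S2-1>S2; S3-0>S1; S3-1>S3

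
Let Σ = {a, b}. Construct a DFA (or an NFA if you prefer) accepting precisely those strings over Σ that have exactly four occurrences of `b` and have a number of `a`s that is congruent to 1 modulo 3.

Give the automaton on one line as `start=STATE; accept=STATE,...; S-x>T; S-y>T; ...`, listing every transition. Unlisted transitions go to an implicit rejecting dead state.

start=q0; accept=q13; q0-a>q1; q0-b>q2; q1-a>q3; q1-b>q4; q2-a>q4; q2-b>q5; q3-a>q0; q3-b>q6; q4-a>q6; q4-b>q7; q5-a>q7; q5-b>q8; q6-a>q2; q6-b>q9; q7-a>q9; q7-b>q10; q8-a>q10; q8-b>q11; q9-a>q5; q9-b>q12; q10-a>q12; q10-b>q13; q11-a>q13; q11-b>q14; q12-a>q8; q12-b>q15; q13-a>q15; q13-b>q16; q14-a>q16; q14-b>q14; q15-a>q11; q15-b>q17; q16-a>q17; q16-b>q16; q17-a>q14; q17-b>q17

Build one automaton per condition and run them in lockstep. One (6 states) tracks the count of `b`s, saturating at 5; the other (3 states) tracks the count of `a`s modulo 3. Each combined state is a pair, one component from each; accept when both components accept.
          a    b  
>  q0     q1   q2 
   q1     q3   q4 
   q2     q4   q5 
   q3     q0   q6 
   q4     q6   q7 
   q5     q7   q8 
   q6     q2   q9 
   q7     q9  q10 
   q8    q10  q11 
   q9     q5  q12 
   q10   q12  q13 
   q11   q13  q14 
   q12    q8  q15 
 * q13   q15  q16 
   q14   q16  q14 
   q15   q11  q17 
   q16   q17  q16 
   q17   q14  q17 
(> = start, * = accepting)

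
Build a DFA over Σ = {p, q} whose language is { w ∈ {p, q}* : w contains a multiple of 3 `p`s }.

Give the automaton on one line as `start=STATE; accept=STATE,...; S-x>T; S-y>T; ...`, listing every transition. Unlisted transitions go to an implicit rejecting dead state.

The only thing that matters is how many `p`s have appeared, reduced mod 3. Use one state per residue: A for 0, …, C for 2. Reading `p` moves to the next residue; anything else stays put. A is accepting.
3 states suffice.
       p  q 
>* A   B  A 
   B   C  B 
   C   A  C 
(> = start, * = accepting)

start=A; accept=A; A-p>B; A-q>A; B-p>C; B-q>B; C-p>A; C-q>C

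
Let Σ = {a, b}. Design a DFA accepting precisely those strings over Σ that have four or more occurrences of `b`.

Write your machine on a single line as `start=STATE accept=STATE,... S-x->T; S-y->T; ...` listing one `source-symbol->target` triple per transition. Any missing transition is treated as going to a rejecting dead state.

start=q0; accept=q4,q5; q0-a->q0; q0-b->q1; q1-a->q1; q1-b->q2; q2-a->q2; q2-b->q3; q3-a->q3; q3-b->q4; q4-a->q4; q4-b->q5; q5-a->q5; q5-b->q5

Count `b`s, saturating at 5: states q0 through q4 mean 0 through 4 `b`s seen; q5 means more than 4. Each `b` increments (capped at q5); other symbols loop. Accept from {q4, q5}.
6 states suffice.
        a   b  
>  q0   q0  q1 
   q1   q1  q2 
   q2   q2  q3 
   q3   q3  q4 
 * q4   q4  q5 
 * q5   q5  q5 
(> = start, * = accepting)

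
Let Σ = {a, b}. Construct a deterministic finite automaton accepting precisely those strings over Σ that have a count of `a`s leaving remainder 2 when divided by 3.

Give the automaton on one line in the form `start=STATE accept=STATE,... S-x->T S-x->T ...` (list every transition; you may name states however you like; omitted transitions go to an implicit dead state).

Keep the running count of `a`s modulo 3: each `a` advances along the cycle s0 → s1 → s2 → s0 while other symbols loop. Accept at s2.
3 states suffice.
        a   b  
>  s0   s1  s0 
   s1   s2  s1 
 * s2   s0  s2 
(> = start, * = accepting)

start=s0 accept=s2 s0-a->s1 s0-b->s0 s1-a->s2 s1-b->s1 s2-a->s0 s2-b->s2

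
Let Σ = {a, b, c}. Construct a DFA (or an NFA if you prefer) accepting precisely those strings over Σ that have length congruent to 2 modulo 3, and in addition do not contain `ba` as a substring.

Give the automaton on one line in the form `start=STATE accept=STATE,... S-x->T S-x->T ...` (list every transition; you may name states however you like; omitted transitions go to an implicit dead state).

Run two small machines in parallel and take their product. The first has 3 states tracking the input length modulo 3; the second has 3 states tracking partial matches of the forbidden pattern `ba`. A product state is a pair (one from each), accepting exactly when both do. Equivalent product states are then merged.
With 7 states:
        a   b   c  
>  S0   S1  S2  S1 
   S1   S3  S4  S3 
   S2   S5  S4  S3 
 * S3   S0  S6  S0 
 * S4   S5  S6  S0 
   S5   S5  S5  S5 
   S6   S5  S2  S1 
(> = start, * = accepting)

start=S0 accept=S3,S4 S0-a->S1 S0-b->S2 S0-c->S1 S1-a->S3 S1-b->S4 S1-c->S3 S2-a->S5 S2-b->S4 S2-c->S3 S3-a->S0 S3-b->S6 S3-c->S0 S4-a->S5 S4-b->S6 S4-c->S0 S5-a->S5 S5-b->S5 S5-c->S5 S6-a->S5 S6-b->S2 S6-c->S1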